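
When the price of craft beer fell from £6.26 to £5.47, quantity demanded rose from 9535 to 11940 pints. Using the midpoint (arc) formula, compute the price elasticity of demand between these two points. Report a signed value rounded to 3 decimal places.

%ΔQ = (11940 − 9535) / [(9535 + 11940)/2] = 2405/10737.5 = 0.223981…
%ΔP = (5.47 − 6.26) / [(6.26 + 5.47)/2] = -0.79/5.865 = -0.134697…
Arc Ed = %ΔQ / %ΔP = (2405/10737.5) / (-0.79/5.865) = -1.66284…

-1.663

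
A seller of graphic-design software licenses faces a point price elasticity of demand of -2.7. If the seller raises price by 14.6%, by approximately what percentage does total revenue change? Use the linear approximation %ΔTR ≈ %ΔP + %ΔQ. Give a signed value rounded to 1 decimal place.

%ΔQ ≈ Ed × %ΔP = (-2.7) × (+14.6%) = -39.4200%
%ΔTR ≈ %ΔP + %ΔQ = (+14.6%) + (-39.4200%) = -24.8200%

-24.8%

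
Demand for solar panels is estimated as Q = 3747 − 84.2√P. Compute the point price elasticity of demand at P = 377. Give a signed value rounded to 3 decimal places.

-0.387

dQ/dP = −84.2/(2√P) = -2.16826. At P = 377, Q = 2112.13.
Ed = (dQ/dP)·(P/Q) = (-2.16826) × (377/2112.13) = -0.38701…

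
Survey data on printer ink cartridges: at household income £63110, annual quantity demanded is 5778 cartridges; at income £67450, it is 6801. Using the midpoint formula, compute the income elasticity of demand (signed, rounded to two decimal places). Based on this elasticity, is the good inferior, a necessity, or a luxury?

%ΔQ = (6801 − 5778)/[( 5778 + 6801)/2] = 1023/6289.5 = 0.162652…
%ΔIncome = (67450 − 63110)/[( 63110 + 67450)/2] = 4340/65280 = 0.066482…
E_income = (1023/6289.5) / (4340/65280) = 2.4465…
E_income > 1 ⇒ normal good, luxury.

2.45; luxury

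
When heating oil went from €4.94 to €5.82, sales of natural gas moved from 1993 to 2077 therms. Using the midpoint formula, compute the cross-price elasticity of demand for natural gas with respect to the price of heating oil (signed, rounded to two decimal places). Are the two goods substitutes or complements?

%ΔQ_{natural gas} = (2077 − 1993)/avg = 84/2035 = 0.041277…
%ΔP_{heating oil} = (5.82 − 4.94)/avg = 0.88/5.38 = 0.163568…
E_cross = (84/2035) / (0.88/5.38) = 0.2523…
E_cross > 0 ⇒ the goods are substitutes.

0.25; substitutes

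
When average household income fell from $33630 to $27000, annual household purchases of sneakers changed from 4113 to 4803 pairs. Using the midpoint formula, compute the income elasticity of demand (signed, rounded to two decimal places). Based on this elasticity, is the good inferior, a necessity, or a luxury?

-0.71; inferior

%ΔQ = (4803 − 4113)/[( 4113 + 4803)/2] = 690/4458 = 0.154777…
%ΔIncome = (27000 − 33630)/[( 33630 + 27000)/2] = -6630/30315 = -0.218703…
E_income = (690/4458) / (-6630/30315) = -0.7077…
E_income < 0 ⇒ inferior good.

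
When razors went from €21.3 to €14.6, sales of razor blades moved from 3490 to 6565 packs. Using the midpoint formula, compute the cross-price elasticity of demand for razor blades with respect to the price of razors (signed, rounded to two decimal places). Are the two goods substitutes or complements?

-1.64; complements

%ΔQ_{razor blades} = (6565 − 3490)/avg = 3075/5027.5 = 0.611636…
%ΔP_{razors} = (14.6 − 21.3)/avg = -6.7/17.95 = -0.373259…
E_cross = (3075/5027.5) / (-6.7/17.95) = -1.6386…
E_cross < 0 ⇒ the goods are complements.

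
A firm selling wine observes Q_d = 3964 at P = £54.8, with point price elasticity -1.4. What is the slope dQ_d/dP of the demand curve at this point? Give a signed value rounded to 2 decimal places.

-101.27

Ed = (dQ_d/dP)·(P/Q_d) ⇒ dQ_d/dP = Ed·Q_d/P = (-1.4)·3964/54.8 = -101.2700…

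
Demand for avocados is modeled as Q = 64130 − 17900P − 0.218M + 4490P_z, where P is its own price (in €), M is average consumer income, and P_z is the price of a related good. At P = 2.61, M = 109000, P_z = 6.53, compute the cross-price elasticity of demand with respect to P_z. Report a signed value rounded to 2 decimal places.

At the given values, Q = 64130 − 17900(2.61) − 0.218(109000) + 4490(6.53) = 22968.7.
∂Q/∂P_z = 4490.
E = (4490) × (6.53/22968.7) = 1.2765…

1.28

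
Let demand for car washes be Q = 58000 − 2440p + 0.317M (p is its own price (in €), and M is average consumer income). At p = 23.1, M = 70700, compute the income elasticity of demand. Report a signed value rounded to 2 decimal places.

0.93

At the given values, Q = 58000 − 2440(23.1) + 0.317(70700) = 24047.9.
∂Q/∂M = 0.317.
E = (0.317) × (70700/24047.9) = 0.9319…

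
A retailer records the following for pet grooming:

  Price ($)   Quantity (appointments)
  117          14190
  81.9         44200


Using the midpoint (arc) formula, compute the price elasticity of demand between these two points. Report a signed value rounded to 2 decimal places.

-2.91

%ΔQ = (44200 − 14190) / [(14190 + 44200)/2] = 30010/29195 = 1.027915…
%ΔP = (81.9 − 117) / [(117 + 81.9)/2] = -35.1/99.45 = -0.352941…
Arc Ed = %ΔQ / %ΔP = (30010/29195) / (-35.1/99.45) = -2.9124…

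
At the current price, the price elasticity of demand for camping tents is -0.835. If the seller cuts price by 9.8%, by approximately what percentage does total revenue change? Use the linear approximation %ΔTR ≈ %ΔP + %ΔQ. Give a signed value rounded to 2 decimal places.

-1.62%

%ΔQ ≈ Ed × %ΔP = (-0.835) × (-9.8%) = +8.1830%
%ΔTR ≈ %ΔP + %ΔQ = (-9.8%) + (+8.1830%) = -1.6170%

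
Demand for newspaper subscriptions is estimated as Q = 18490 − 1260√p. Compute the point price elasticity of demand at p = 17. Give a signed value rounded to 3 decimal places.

-0.195

dQ/dp = −1260/(2√p) = -152.797. At p = 17, Q = 13294.9.
Ed = (dQ/dp)·(p/Q) = (-152.797) × (17/13294.9) = -0.19538…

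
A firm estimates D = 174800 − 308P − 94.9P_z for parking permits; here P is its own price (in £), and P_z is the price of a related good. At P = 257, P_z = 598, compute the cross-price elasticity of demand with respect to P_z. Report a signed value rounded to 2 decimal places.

At the given values, D = 174800 − 308(257) − 94.9(598) = 38893.8.
∂D/∂P_z = -94.9.
E = (-94.9) × (598/38893.8) = -1.4591…

-1.46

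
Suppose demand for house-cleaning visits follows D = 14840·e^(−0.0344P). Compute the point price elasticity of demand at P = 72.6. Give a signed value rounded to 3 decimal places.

-2.497

dD/dP = −0.0344·D = -42.0115. At P = 72.6, D = 1221.26.
Ed = (dD/dP)·(P/D) = (-42.0115) × (72.6/1221.26) = -2.49744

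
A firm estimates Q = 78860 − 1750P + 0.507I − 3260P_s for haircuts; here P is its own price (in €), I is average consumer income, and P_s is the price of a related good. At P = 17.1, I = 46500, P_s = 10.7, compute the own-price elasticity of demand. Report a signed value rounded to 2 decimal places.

At the given values, Q = 78860 − 1750(17.1) + 0.507(46500) − 3260(10.7) = 37628.5.
∂Q/∂P = −1750.
E = (-1750) × (17.1/37628.5) = -0.7952…

-0.80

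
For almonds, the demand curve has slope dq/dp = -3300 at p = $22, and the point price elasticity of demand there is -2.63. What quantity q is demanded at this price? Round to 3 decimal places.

Ed = (dq/dp)·(p/q) ⇒ q = (dq/dp)·p/Ed = (-3300)·22/(-2.63) = 27604.56273…

27604.563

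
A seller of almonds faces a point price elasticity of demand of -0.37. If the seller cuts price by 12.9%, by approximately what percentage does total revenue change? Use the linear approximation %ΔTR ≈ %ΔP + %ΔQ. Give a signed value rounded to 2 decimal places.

%ΔQ ≈ Ed × %ΔP = (-0.37) × (-12.9%) = +4.7730%
%ΔTR ≈ %ΔP + %ΔQ = (-12.9%) + (+4.7730%) = -8.1270%

-8.13%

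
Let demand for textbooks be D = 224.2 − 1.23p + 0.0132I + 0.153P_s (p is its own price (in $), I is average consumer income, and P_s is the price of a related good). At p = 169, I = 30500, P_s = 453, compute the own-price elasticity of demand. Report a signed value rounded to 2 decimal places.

-0.43

At the given values, D = 224.2 − 1.23(169) + 0.0132(30500) + 0.153(453) = 488.239.
∂D/∂p = −1.23.
E = (-1.23) × (169/488.239) = -0.4257…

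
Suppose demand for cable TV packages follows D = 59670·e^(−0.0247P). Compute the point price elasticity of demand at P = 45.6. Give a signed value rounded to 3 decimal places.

-1.126

dD/dP = −0.0247·D = -477.858. At P = 45.6, D = 19346.5.
Ed = (dD/dP)·(P/D) = (-477.858) × (45.6/19346.5) = -1.12632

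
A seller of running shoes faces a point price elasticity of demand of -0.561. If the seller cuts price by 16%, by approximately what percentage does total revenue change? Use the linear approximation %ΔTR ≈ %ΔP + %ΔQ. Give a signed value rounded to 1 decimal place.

%ΔQ ≈ Ed × %ΔP = (-0.561) × (-16%) = +8.9760%
%ΔTR ≈ %ΔP + %ΔQ = (-16%) + (+8.9760%) = -7.0240%

-7.0%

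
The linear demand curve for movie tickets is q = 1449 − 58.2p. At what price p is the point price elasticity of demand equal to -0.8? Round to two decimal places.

11.07

Ed = −58.2p/(1449 − 58.2p). Set this equal to -0.8:
58.2p = 0.8·(1449 − 58.2p) ⇒ 58.2p(1 + 0.8) = 0.8·1449
p = 0.8·1449 / (58.2·1.8) = 11.0652…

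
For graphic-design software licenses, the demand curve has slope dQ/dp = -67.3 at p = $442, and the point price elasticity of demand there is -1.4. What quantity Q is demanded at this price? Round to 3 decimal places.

21247.571

Ed = (dQ/dp)·(p/Q) ⇒ Q = (dQ/dp)·p/Ed = (-67.3)·442/(-1.4) = 21247.57142…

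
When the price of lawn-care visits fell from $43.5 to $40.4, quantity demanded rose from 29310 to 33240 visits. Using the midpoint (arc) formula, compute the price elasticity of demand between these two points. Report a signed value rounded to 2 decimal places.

%ΔQ = (33240 − 29310) / [(29310 + 33240)/2] = 3930/31275 = 0.125659…
%ΔP = (40.4 − 43.5) / [(43.5 + 40.4)/2] = -3.1/41.95 = -0.073897…
Arc Ed = %ΔQ / %ΔP = (3930/31275) / (-3.1/41.95) = -1.7004…

-1.70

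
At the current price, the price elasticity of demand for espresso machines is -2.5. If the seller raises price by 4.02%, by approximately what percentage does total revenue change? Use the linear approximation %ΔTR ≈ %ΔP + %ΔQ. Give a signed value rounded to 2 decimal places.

-6.03%

%ΔQ ≈ Ed × %ΔP = (-2.5) × (+4.02%) = -10.0500%
%ΔTR ≈ %ΔP + %ΔQ = (+4.02%) + (-10.0500%) = -6.0300%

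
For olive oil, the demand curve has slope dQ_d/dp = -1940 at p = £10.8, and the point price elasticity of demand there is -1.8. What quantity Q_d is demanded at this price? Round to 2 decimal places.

11640.00

Ed = (dQ_d/dp)·(p/Q_d) ⇒ Q_d = (dQ_d/dp)·p/Ed = (-1940)·10.8/(-1.8) = 11640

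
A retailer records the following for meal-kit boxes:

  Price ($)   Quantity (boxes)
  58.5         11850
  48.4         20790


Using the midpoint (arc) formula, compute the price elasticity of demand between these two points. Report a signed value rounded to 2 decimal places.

%ΔQ = (20790 − 11850) / [(11850 + 20790)/2] = 8940/16320 = 0.547794…
%ΔP = (48.4 − 58.5) / [(58.5 + 48.4)/2] = -10.1/53.45 = -0.188961…
Arc Ed = %ΔQ / %ΔP = (8940/16320) / (-10.1/53.45) = -2.8989…

-2.90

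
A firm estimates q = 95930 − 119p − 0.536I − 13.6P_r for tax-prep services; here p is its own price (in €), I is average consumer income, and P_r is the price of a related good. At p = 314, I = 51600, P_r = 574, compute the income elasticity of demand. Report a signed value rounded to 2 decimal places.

-1.20

At the given values, q = 95930 − 119(314) − 0.536(51600) − 13.6(574) = 23100.
∂q/∂I = -0.536.
E = (-0.536) × (51600/23100) = -1.1972…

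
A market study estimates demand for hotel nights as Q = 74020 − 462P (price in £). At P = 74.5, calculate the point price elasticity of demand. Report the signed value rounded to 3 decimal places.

dQ/dP = −462. At P = 74.5, Q = 74020 − 462(74.5) = 39601.
Ed = (dQ/dP)·(P/Q) = −462 × (74.5/39601) = -0.86914…

-0.869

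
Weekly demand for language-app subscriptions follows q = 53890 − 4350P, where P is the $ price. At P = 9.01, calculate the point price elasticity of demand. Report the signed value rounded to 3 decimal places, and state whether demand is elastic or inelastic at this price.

dq/dP = −4350. At P = 9.01, q = 53890 − 4350(9.01) = 14696.5.
Ed = (dq/dP)·(P/q) = −4350 × (9.01/14696.5) = -2.66685…
|Ed| = 2.667 > 1, so demand is elastic.

-2.667; elastic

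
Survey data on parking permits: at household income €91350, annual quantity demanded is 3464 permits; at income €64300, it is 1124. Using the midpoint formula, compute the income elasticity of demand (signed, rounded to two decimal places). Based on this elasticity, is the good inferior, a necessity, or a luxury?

%ΔQ = (1124 − 3464)/[( 3464 + 1124)/2] = -2340/2294 = -1.020052…
%ΔIncome = (64300 − 91350)/[( 91350 + 64300)/2] = -27050/77825 = -0.347574…
E_income = (-2340/2294) / (-27050/77825) = 2.9347…
E_income > 1 ⇒ normal good, luxury.

2.93; luxury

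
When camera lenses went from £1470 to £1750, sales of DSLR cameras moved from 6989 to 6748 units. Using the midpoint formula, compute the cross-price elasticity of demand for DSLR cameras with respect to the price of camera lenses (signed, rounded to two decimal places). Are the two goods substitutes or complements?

-0.20; complements

%ΔQ_{DSLR cameras} = (6748 − 6989)/avg = -241/6868.5 = -0.035087…
%ΔP_{camera lenses} = (1750 − 1470)/avg = 280/1610 = 0.173913…
E_cross = (-241/6868.5) / (280/1610) = -0.2017…
E_cross < 0 ⇒ the goods are complements.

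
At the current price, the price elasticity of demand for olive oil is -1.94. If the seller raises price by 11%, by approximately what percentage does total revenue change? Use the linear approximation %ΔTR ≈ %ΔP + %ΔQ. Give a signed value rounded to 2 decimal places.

%ΔQ ≈ Ed × %ΔP = (-1.94) × (+11%) = -21.3400%
%ΔTR ≈ %ΔP + %ΔQ = (+11%) + (-21.3400%) = -10.3400%

-10.34%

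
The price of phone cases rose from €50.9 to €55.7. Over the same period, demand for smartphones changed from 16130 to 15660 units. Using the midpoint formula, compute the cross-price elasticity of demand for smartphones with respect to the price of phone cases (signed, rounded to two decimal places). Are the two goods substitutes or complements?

%ΔQ_{smartphones} = (15660 − 16130)/avg = -470/15895 = -0.029569…
%ΔP_{phone cases} = (55.7 − 50.9)/avg = 4.8/53.3 = 0.090056…
E_cross = (-470/15895) / (4.8/53.3) = -0.3283…
E_cross < 0 ⇒ the goods are complements.

-0.33; complements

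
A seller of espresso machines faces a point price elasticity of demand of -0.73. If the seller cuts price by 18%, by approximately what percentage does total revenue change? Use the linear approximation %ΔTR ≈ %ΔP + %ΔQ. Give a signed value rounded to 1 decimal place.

-4.9%

%ΔQ ≈ Ed × %ΔP = (-0.73) × (-18%) = +13.1400%
%ΔTR ≈ %ΔP + %ΔQ = (-18%) + (+13.1400%) = -4.8600%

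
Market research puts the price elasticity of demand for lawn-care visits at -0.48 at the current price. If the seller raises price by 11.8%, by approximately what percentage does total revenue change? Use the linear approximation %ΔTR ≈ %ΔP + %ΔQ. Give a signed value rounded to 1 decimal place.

+6.1%

%ΔQ ≈ Ed × %ΔP = (-0.48) × (+11.8%) = -5.6640%
%ΔTR ≈ %ΔP + %ΔQ = (+11.8%) + (-5.6640%) = +6.1360%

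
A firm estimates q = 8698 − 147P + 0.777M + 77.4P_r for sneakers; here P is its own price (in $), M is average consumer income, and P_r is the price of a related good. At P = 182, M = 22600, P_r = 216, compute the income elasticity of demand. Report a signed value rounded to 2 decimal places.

1.08

At the given values, q = 8698 − 147(182) + 0.777(22600) + 77.4(216) = 16222.6.
∂q/∂M = 0.777.
E = (0.777) × (22600/16222.6) = 1.0824…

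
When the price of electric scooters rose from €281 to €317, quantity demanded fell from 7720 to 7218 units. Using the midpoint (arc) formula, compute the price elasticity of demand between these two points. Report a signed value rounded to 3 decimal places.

%ΔQ = (7218 − 7720) / [(7720 + 7218)/2] = -502/7469 = -0.067211…
%ΔP = (317 − 281) / [(281 + 317)/2] = 36/299 = 0.120401…
Arc Ed = %ΔQ / %ΔP = (-502/7469) / (36/299) = -0.55822…

-0.558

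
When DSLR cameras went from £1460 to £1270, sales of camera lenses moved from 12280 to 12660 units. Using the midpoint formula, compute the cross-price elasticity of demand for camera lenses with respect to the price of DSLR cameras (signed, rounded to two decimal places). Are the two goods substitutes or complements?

%ΔQ_{camera lenses} = (12660 − 12280)/avg = 380/12470 = 0.030473…
%ΔP_{DSLR cameras} = (1270 − 1460)/avg = -190/1365 = -0.139194…
E_cross = (380/12470) / (-190/1365) = -0.2189…
E_cross < 0 ⇒ the goods are complements.

-0.22; complements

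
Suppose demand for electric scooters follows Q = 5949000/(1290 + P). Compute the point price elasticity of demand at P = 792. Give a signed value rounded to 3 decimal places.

dQ/dP = −5949000/(1290 + P)² = -1.37241. At P = 792, Q = 2857.35.
Ed = (dQ/dP)·(P/Q) = (-1.37241) × (792/2857.35) = -0.38040…

-0.380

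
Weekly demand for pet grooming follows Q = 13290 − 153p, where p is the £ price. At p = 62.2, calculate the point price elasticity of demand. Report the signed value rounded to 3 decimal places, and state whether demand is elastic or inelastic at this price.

dQ/dp = −153. At p = 62.2, Q = 13290 − 153(62.2) = 3773.4.
Ed = (dQ/dp)·(p/Q) = −153 × (62.2/3773.4) = -2.52202…
|Ed| = 2.522 > 1, so demand is elastic.

-2.522; elastic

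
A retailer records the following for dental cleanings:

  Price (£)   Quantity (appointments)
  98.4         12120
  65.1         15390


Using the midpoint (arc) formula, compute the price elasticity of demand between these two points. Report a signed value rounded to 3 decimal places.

-0.584

%ΔQ = (15390 − 12120) / [(12120 + 15390)/2] = 3270/13755 = 0.237731…
%ΔP = (65.1 − 98.4) / [(98.4 + 65.1)/2] = -33.3/81.75 = -0.407339…
Arc Ed = %ΔQ / %ΔP = (3270/13755) / (-33.3/81.75) = -0.58362…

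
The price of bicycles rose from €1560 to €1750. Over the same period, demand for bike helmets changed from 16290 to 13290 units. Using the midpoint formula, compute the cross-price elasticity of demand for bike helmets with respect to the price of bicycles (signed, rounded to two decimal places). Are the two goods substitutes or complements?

-1.77; complements

%ΔQ_{bike helmets} = (13290 − 16290)/avg = -3000/14790 = -0.202839…
%ΔP_{bicycles} = (1750 − 1560)/avg = 190/1655 = 0.114803…
E_cross = (-3000/14790) / (190/1655) = -1.7668…
E_cross < 0 ⇒ the goods are complements.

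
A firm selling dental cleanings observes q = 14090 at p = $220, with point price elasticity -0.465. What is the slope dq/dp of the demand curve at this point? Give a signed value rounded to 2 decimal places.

Ed = (dq/dp)·(p/q) ⇒ dq/dp = Ed·q/p = (-0.465)·14090/220 = -29.7811…

-29.78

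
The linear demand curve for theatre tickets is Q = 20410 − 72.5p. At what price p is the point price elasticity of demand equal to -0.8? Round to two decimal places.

Ed = −72.5p/(20410 − 72.5p). Set this equal to -0.8:
72.5p = 0.8·(20410 − 72.5p) ⇒ 72.5p(1 + 0.8) = 0.8·20410
p = 0.8·20410 / (72.5·1.8) = 125.1187…

125.12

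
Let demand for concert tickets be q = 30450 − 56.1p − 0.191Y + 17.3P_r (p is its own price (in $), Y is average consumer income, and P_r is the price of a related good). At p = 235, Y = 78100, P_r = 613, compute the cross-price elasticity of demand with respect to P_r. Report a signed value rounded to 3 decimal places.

0.819

At the given values, q = 30450 − 56.1(235) − 0.191(78100) + 17.3(613) = 12954.3.
∂q/∂P_r = 17.3.
E = (17.3) × (613/12954.3) = 0.81863…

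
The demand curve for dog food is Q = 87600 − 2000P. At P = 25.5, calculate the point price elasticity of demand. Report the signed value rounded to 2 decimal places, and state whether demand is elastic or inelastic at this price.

-1.39; elastic

dQ/dP = −2000. At P = 25.5, Q = 87600 − 2000(25.5) = 36600.
Ed = (dQ/dP)·(P/Q) = −2000 × (25.5/36600) = -1.3934…
|Ed| = 1.39 > 1, so demand is elastic.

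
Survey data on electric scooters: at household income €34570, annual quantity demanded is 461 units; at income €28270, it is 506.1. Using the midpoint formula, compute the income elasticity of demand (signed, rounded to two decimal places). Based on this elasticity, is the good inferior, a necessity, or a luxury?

%ΔQ = (506.1 − 461)/[( 461 + 506.1)/2] = 45.1/483.55 = 0.093268…
%ΔIncome = (28270 − 34570)/[( 34570 + 28270)/2] = -6300/31420 = -0.200509…
E_income = (45.1/483.55) / (-6300/31420) = -0.4651…
E_income < 0 ⇒ inferior good.

-0.47; inferior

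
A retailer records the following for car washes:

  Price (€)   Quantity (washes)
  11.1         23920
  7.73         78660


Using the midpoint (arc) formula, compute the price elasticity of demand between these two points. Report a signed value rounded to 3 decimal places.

-2.982

%ΔQ = (78660 − 23920) / [(23920 + 78660)/2] = 54740/51290 = 1.067264…
%ΔP = (7.73 − 11.1) / [(11.1 + 7.73)/2] = -3.37/9.415 = -0.357939…
Arc Ed = %ΔQ / %ΔP = (54740/51290) / (-3.37/9.415) = -2.98169…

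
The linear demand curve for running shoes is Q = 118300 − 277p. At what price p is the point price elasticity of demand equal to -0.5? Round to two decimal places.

142.36

Ed = −277p/(118300 − 277p). Set this equal to -0.5:
277p = 0.5·(118300 − 277p) ⇒ 277p(1 + 0.5) = 0.5·118300
p = 0.5·118300 / (277·1.5) = 142.3586…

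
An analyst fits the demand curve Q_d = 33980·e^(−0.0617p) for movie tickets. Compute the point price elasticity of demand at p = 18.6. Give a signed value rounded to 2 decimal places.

-1.15

dQ_d/dp = −0.0617·Q_d = -665.432. At p = 18.6, Q_d = 10785.
Ed = (dQ_d/dp)·(p/Q_d) = (-665.432) × (18.6/10785) = -1.1476…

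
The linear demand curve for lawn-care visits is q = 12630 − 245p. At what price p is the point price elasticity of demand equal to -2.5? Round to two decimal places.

Ed = −245p/(12630 − 245p). Set this equal to -2.5:
245p = 2.5·(12630 − 245p) ⇒ 245p(1 + 2.5) = 2.5·12630
p = 2.5·12630 / (245·3.5) = 36.8221…

36.82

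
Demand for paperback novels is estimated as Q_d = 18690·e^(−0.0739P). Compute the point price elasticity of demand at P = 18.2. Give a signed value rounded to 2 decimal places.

dQ_d/dP = −0.0739·Q_d = -359.862. At P = 18.2, Q_d = 4869.58.
Ed = (dQ_d/dP)·(P/Q_d) = (-359.862) × (18.2/4869.58) = -1.3449…

-1.34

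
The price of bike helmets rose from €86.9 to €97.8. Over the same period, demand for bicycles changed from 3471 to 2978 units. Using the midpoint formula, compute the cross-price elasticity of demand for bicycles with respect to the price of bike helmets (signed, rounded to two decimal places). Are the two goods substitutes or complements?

-1.30; complements

%ΔQ_{bicycles} = (2978 − 3471)/avg = -493/3224.5 = -0.152891…
%ΔP_{bike helmets} = (97.8 − 86.9)/avg = 10.9/92.35 = 0.118029…
E_cross = (-493/3224.5) / (10.9/92.35) = -1.2953…
E_cross < 0 ⇒ the goods are complements.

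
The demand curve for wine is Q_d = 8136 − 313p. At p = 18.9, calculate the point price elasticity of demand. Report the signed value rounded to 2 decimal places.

dQ_d/dp = −313. At p = 18.9, Q_d = 8136 − 313(18.9) = 2220.3.
Ed = (dQ_d/dp)·(p/Q_d) = −313 × (18.9/2220.3) = -2.6643…

-2.66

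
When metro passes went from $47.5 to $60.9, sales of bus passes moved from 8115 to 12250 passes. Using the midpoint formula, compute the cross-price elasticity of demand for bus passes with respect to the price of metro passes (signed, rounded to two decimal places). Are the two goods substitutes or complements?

1.64; substitutes

%ΔQ_{bus passes} = (12250 − 8115)/avg = 4135/10182.5 = 0.406088…
%ΔP_{metro passes} = (60.9 − 47.5)/avg = 13.4/54.2 = 0.247232…
E_cross = (4135/10182.5) / (13.4/54.2) = 1.6425…
E_cross > 0 ⇒ the goods are substitutes.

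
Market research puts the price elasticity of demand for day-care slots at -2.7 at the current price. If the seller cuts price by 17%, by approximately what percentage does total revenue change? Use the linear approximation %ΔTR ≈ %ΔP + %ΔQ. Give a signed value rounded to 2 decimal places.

%ΔQ ≈ Ed × %ΔP = (-2.7) × (-17%) = +45.9000%
%ΔTR ≈ %ΔP + %ΔQ = (-17%) + (+45.9000%) = +28.9000%

+28.90%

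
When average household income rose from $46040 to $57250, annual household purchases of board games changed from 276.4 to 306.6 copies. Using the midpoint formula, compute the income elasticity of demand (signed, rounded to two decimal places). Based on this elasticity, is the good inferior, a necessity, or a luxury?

%ΔQ = (306.6 − 276.4)/[( 276.4 + 306.6)/2] = 30.2/291.5 = 0.103602…
%ΔIncome = (57250 − 46040)/[( 46040 + 57250)/2] = 11210/51645 = 0.217058…
E_income = (30.2/291.5) / (11210/51645) = 0.4772…
0 < E_income < 1 ⇒ normal good, necessity.

0.48; necessity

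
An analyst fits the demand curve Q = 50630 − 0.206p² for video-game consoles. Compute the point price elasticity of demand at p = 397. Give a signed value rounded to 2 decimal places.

-3.58

dQ/dp = −2·0.206·p = -163.564. At p = 397, Q = 18162.546.
Ed = (dQ/dp)·(p/Q) = (-163.564) × (397/18162.546) = -3.5752…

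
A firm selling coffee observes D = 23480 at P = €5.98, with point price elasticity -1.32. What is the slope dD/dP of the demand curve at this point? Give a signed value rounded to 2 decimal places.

Ed = (dD/dP)·(P/D) ⇒ dD/dP = Ed·D/P = (-1.32)·23480/5.98 = -5182.8762…

-5182.88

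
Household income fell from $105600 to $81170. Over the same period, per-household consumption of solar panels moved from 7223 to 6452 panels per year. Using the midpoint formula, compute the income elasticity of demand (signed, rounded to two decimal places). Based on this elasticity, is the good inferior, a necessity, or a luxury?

%ΔQ = (6452 − 7223)/[( 7223 + 6452)/2] = -771/6837.5 = -0.112760…
%ΔIncome = (81170 − 105600)/[( 105600 + 81170)/2] = -24430/93385 = -0.261605…
E_income = (-771/6837.5) / (-24430/93385) = 0.4310…
0 < E_income < 1 ⇒ normal good, necessity.

0.43; necessity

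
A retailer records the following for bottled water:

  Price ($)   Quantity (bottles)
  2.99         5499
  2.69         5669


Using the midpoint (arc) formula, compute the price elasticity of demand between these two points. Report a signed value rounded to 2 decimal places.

%ΔQ = (5669 − 5499) / [(5499 + 5669)/2] = 170/5584 = 0.030444…
%ΔP = (2.69 − 2.99) / [(2.99 + 2.69)/2] = -0.3/2.84 = -0.105633…
Arc Ed = %ΔQ / %ΔP = (170/5584) / (-0.3/2.84) = -0.2882…

-0.29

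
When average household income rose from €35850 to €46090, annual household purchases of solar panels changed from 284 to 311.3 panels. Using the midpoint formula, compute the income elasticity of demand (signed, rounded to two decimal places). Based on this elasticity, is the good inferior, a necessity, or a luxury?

%ΔQ = (311.3 − 284)/[( 284 + 311.3)/2] = 27.3/297.65 = 0.091718…
%ΔIncome = (46090 − 35850)/[( 35850 + 46090)/2] = 10240/40970 = 0.249938…
E_income = (27.3/297.65) / (10240/40970) = 0.3669…
0 < E_income < 1 ⇒ normal good, necessity.

0.37; necessity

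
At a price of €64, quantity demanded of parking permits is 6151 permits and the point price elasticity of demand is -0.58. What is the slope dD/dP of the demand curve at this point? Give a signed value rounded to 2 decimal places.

Ed = (dD/dP)·(P/D) ⇒ dD/dP = Ed·D/P = (-0.58)·6151/64 = -55.7434…

-55.74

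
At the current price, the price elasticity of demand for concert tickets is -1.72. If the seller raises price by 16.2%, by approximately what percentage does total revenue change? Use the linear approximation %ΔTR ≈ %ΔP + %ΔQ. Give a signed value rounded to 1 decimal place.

-11.7%

%ΔQ ≈ Ed × %ΔP = (-1.72) × (+16.2%) = -27.8640%
%ΔTR ≈ %ΔP + %ΔQ = (+16.2%) + (-27.8640%) = -11.6640%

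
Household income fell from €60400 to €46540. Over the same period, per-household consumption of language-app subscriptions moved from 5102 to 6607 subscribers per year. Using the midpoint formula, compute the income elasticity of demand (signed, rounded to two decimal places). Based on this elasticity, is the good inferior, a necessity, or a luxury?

%ΔQ = (6607 − 5102)/[( 5102 + 6607)/2] = 1505/5854.5 = 0.257067…
%ΔIncome = (46540 − 60400)/[( 60400 + 46540)/2] = -13860/53470 = -0.259210…
E_income = (1505/5854.5) / (-13860/53470) = -0.9917…
E_income < 0 ⇒ inferior good.

-0.99; inferior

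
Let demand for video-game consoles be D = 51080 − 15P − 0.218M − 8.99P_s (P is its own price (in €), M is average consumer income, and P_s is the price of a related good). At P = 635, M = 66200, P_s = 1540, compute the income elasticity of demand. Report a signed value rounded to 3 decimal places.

At the given values, D = 51080 − 15(635) − 0.218(66200) − 8.99(1540) = 13278.8.
∂D/∂M = -0.218.
E = (-0.218) × (66200/13278.8) = -1.08681…

-1.087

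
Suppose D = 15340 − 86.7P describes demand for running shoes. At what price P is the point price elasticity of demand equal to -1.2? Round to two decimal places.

Ed = −86.7P/(15340 − 86.7P). Set this equal to -1.2:
86.7P = 1.2·(15340 − 86.7P) ⇒ 86.7P(1 + 1.2) = 1.2·15340
P = 1.2·15340 / (86.7·2.2) = 96.5083…

96.51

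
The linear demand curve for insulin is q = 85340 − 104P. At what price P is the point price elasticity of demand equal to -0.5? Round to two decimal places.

Ed = −104P/(85340 − 104P). Set this equal to -0.5:
104P = 0.5·(85340 − 104P) ⇒ 104P(1 + 0.5) = 0.5·85340
P = 0.5·85340 / (104·1.5) = 273.5256…

273.53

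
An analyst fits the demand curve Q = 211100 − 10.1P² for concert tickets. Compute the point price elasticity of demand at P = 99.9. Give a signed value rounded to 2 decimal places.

dQ/dP = −2·10.1·P = -2017.98. At P = 99.9, Q = 110301.899.
Ed = (dQ/dP)·(P/Q) = (-2017.98) × (99.9/110301.899) = -1.8276…

-1.83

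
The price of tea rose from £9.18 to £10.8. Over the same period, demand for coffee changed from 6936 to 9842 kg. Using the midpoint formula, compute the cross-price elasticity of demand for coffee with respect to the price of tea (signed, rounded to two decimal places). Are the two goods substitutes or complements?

%ΔQ_{coffee} = (9842 − 6936)/avg = 2906/8389 = 0.346406…
%ΔP_{tea} = (10.8 − 9.18)/avg = 1.62/9.99 = 0.162162…
E_cross = (2906/8389) / (1.62/9.99) = 2.1361…
E_cross > 0 ⇒ the goods are substitutes.

2.14; substitutes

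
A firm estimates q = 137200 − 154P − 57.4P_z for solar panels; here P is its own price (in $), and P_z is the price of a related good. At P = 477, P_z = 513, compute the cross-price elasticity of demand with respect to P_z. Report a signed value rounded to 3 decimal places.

At the given values, q = 137200 − 154(477) − 57.4(513) = 34295.8.
∂q/∂P_z = -57.4.
E = (-57.4) × (513/34295.8) = -0.85859…

-0.859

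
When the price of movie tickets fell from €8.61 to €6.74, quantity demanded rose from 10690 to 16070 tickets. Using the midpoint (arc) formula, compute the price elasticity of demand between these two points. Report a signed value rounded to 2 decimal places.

-1.65

%ΔQ = (16070 − 10690) / [(10690 + 16070)/2] = 5380/13380 = 0.402092…
%ΔP = (6.74 − 8.61) / [(8.61 + 6.74)/2] = -1.87/7.675 = -0.243648…
Arc Ed = %ΔQ / %ΔP = (5380/13380) / (-1.87/7.675) = -1.6503…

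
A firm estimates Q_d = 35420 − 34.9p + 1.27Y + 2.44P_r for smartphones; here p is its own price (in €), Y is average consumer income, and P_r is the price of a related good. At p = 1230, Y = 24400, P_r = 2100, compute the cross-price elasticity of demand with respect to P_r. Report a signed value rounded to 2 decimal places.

At the given values, Q_d = 35420 − 34.9(1230) + 1.27(24400) + 2.44(2100) = 28605.
∂Q_d/∂P_r = 2.44.
E = (2.44) × (2100/28605) = 0.1791…

0.18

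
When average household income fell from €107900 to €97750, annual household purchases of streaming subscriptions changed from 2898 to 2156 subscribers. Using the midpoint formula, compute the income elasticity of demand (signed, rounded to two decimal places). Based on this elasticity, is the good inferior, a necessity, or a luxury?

2.97; luxury

%ΔQ = (2156 − 2898)/[( 2898 + 2156)/2] = -742/2527 = -0.293628…
%ΔIncome = (97750 − 107900)/[( 107900 + 97750)/2] = -10150/102825 = -0.098711…
E_income = (-742/2527) / (-10150/102825) = 2.9746…
E_income > 1 ⇒ normal good, luxury.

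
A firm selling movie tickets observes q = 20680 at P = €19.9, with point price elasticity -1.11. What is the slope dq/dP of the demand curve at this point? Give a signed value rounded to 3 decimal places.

Ed = (dq/dP)·(P/q) ⇒ dq/dP = Ed·q/P = (-1.11)·20680/19.9 = -1153.50753…

-1153.508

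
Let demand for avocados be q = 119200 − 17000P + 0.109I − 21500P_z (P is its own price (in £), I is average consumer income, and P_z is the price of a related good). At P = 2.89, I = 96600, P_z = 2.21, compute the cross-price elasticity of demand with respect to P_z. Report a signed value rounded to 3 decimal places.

At the given values, q = 119200 − 17000(2.89) + 0.109(96600) − 21500(2.21) = 33084.4.
∂q/∂P_z = -21500.
E = (-21500) × (2.21/33084.4) = -1.43617…

-1.436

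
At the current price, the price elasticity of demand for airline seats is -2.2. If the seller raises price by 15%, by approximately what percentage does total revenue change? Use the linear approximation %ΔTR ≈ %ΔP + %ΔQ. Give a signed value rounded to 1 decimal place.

%ΔQ ≈ Ed × %ΔP = (-2.2) × (+15%) = -33.0000%
%ΔTR ≈ %ΔP + %ΔQ = (+15%) + (-33.0000%) = -18.0000%

-18.0%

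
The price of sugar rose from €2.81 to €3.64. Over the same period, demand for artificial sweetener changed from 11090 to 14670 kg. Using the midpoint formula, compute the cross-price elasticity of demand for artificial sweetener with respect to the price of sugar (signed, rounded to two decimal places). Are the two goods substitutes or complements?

1.08; substitutes

%ΔQ_{artificial sweetener} = (14670 − 11090)/avg = 3580/12880 = 0.277950…
%ΔP_{sugar} = (3.64 − 2.81)/avg = 0.83/3.225 = 0.257364…
E_cross = (3580/12880) / (0.83/3.225) = 1.0799…
E_cross > 0 ⇒ the goods are substitutes.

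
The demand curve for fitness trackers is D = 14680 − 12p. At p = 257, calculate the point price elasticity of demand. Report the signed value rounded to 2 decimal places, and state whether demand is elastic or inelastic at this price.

dD/dp = −12. At p = 257, D = 14680 − 12(257) = 11596.
Ed = (dD/dp)·(p/D) = −12 × (257/11596) = -0.2659…
|Ed| = 0.27 < 1, so demand is inelastic.

-0.27; inelastic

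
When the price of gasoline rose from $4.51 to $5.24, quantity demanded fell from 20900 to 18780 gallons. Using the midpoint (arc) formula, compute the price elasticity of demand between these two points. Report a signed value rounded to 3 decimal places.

-0.714

%ΔQ = (18780 − 20900) / [(20900 + 18780)/2] = -2120/19840 = -0.106854…
%ΔP = (5.24 − 4.51) / [(4.51 + 5.24)/2] = 0.73/4.875 = 0.149743…
Arc Ed = %ΔQ / %ΔP = (-2120/19840) / (0.73/4.875) = -0.71358…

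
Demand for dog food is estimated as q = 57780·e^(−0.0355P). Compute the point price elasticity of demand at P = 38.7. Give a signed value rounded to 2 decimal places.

-1.37

dq/dP = −0.0355·q = -519.219. At P = 38.7, q = 14625.9.
Ed = (dq/dP)·(P/q) = (-519.219) × (38.7/14625.9) = -1.3738…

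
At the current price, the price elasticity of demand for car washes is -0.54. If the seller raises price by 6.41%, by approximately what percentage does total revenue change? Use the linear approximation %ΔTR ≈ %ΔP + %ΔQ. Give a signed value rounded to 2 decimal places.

%ΔQ ≈ Ed × %ΔP = (-0.54) × (+6.41%) = -3.4614%
%ΔTR ≈ %ΔP + %ΔQ = (+6.41%) + (-3.4614%) = +2.9486%

+2.95%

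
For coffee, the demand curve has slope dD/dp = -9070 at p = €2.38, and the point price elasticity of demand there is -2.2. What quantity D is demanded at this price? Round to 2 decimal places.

9812.09

Ed = (dD/dp)·(p/D) ⇒ D = (dD/dp)·p/Ed = (-9070)·2.38/(-2.2) = 9812.0909…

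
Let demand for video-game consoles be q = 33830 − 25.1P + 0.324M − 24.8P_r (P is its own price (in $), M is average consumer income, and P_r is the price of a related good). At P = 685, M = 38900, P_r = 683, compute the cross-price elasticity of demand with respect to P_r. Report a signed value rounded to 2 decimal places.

-1.38

At the given values, q = 33830 − 25.1(685) + 0.324(38900) − 24.8(683) = 12301.7.
∂q/∂P_r = -24.8.
E = (-24.8) × (683/12301.7) = -1.3769…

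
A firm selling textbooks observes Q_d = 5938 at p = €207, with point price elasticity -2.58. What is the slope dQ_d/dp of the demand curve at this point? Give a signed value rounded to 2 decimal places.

Ed = (dQ_d/dp)·(p/Q_d) ⇒ dQ_d/dp = Ed·Q_d/p = (-2.58)·5938/207 = -74.0098…

-74.01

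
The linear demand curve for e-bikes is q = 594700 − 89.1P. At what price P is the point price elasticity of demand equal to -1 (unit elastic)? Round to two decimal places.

3337.26

Ed = −89.1P/(594700 − 89.1P). Set this equal to -1:
89.1P = 1·(594700 − 89.1P) ⇒ 89.1P(1 + 1) = 1·594700
P = 1·594700 / (89.1·2) = 3337.2615…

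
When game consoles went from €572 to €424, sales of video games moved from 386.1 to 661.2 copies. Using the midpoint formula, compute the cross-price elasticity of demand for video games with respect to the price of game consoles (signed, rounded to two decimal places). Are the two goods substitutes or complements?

-1.77; complements

%ΔQ_{video games} = (661.2 − 386.1)/avg = 275.1/523.65 = 0.525350…
%ΔP_{game consoles} = (424 − 572)/avg = -148/498 = -0.297188…
E_cross = (275.1/523.65) / (-148/498) = -1.7677…
E_cross < 0 ⇒ the goods are complements.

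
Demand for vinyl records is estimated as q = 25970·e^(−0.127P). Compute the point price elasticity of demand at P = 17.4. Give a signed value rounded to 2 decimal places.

dq/dP = −0.127·q = -361.886. At P = 17.4, q = 2849.5.
Ed = (dq/dP)·(P/q) = (-361.886) × (17.4/2849.5) = -2.2098

-2.21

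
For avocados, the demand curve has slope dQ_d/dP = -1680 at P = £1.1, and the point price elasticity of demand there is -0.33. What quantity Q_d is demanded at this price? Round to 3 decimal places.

Ed = (dQ_d/dP)·(P/Q_d) ⇒ Q_d = (dQ_d/dP)·P/Ed = (-1680)·1.1/(-0.33) = 5600

5600.000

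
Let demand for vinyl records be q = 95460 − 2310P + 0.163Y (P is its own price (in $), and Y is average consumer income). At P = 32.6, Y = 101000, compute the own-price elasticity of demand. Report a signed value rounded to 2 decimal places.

-2.06

At the given values, q = 95460 − 2310(32.6) + 0.163(101000) = 36617.
∂q/∂P = −2310.
E = (-2310) × (32.6/36617) = -2.0565…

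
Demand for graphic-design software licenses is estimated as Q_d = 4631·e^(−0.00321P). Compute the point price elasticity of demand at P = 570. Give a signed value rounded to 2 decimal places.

dQ_d/dP = −0.00321·Q_d = -2.38534. At P = 570, Q_d = 743.098.
Ed = (dQ_d/dP)·(P/Q_d) = (-2.38534) × (570/743.098) = -1.8297

-1.83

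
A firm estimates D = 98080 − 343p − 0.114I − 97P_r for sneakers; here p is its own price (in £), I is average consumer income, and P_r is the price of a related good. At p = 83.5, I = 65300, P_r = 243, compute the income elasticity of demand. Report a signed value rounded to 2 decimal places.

-0.19

At the given values, D = 98080 − 343(83.5) − 0.114(65300) − 97(243) = 38424.3.
∂D/∂I = -0.114.
E = (-0.114) × (65300/38424.3) = -0.1937…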